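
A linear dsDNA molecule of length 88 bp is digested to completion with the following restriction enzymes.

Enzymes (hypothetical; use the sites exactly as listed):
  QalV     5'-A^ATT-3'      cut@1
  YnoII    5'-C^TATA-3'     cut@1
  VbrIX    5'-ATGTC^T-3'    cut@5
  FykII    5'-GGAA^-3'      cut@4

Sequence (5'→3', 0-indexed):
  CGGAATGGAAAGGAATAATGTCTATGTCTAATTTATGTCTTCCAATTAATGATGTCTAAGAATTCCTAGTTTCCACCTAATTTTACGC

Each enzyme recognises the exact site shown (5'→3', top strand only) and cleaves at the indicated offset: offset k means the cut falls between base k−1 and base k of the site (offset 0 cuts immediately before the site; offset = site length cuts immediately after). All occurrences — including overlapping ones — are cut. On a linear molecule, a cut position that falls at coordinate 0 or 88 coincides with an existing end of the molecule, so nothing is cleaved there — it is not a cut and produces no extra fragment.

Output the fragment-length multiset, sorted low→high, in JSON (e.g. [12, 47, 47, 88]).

Site scan:
  QalV (AATT, off=1): starts [29, 43, 60, 78] → cuts [30, 44, 61, 79]
  YnoII (CTATA, off=1): no sites
  VbrIX (ATGTCT, off=5): starts [17, 23, 34, 51] → cuts [22, 28, 39, 56]
  FykII (GGAA, off=4): starts [1, 6, 11] → cuts [5, 10, 15]

Pooled cuts: [5, 10, 15, 22, 28, 30, 39, 44, 56, 61, 79]

Fragment lengths:
  [0,5): 5 bp
  [5,10): 5 bp
  [10,15): 5 bp
  [15,22): 7 bp
  [22,28): 6 bp
  [28,30): 2 bp
  [30,39): 9 bp
  [39,44): 5 bp
  [44,56): 12 bp
  [56,61): 5 bp
  [61,79): 18 bp
  [79,88): 9 bp

[2,5,5,5,5,5,6,7,9,9,12,18]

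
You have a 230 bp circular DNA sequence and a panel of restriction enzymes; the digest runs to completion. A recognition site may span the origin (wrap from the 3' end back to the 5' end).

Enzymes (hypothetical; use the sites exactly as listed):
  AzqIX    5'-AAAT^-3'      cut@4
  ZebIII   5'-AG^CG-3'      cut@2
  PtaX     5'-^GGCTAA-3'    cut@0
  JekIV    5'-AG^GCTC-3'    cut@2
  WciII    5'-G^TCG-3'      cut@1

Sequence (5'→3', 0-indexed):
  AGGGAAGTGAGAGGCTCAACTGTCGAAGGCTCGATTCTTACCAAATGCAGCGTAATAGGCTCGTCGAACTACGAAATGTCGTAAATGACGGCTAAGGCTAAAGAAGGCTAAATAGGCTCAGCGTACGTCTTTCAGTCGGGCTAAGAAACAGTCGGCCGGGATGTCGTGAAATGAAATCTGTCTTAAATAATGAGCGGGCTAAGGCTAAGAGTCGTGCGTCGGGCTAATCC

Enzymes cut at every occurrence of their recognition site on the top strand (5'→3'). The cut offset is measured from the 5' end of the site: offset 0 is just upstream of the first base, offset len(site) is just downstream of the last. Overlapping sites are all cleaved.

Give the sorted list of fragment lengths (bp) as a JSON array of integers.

Scan for sites:
  AzqIX AAAT/4: at [42, 73, 82, 109, 168, 173, 184] ⇒ [46, 77, 86, 113, 172, 177, 188]
  ZebIII AGCG/2: at [48, 119, 192] ⇒ [50, 121, 194]
  PtaX GGCTAA/0: at [89, 95, 105, 138, 196, 202, 221] ⇒ [89, 95, 105, 138, 196, 202, 221]
  JekIV AGGCTC/2: at [11, 26, 56, 113] ⇒ [13, 28, 58, 115]
  WciII GTCG/1: at [21, 62, 77, 134, 150, 162, 210, 217] ⇒ [22, 63, 78, 135, 151, 163, 211, 218]

Pooled cuts: [13, 22, 28, 46, 50, 58, 63, 77, 78, 86, 89, 95, 105, 113, 115, 121, 135, 138, 151, 163, 172, 177, 188, 194, 196, 202, 211, 218, 221]

Fragments:
  13→22: 9 bp
  22→28: 6 bp
  28→46: 18 bp
  46→50: 4 bp
  50→58: 8 bp
  58→63: 5 bp
  63→77: 14 bp
  77→78: 1 bp
  78→86: 8 bp
  86→89: 3 bp
  89→95: 6 bp
  95→105: 10 bp
  105→113: 8 bp
  113→115: 2 bp
  115→121: 6 bp
  121→135: 14 bp
  135→138: 3 bp
  138→151: 13 bp
  151→163: 12 bp
  163→172: 9 bp
  172→177: 5 bp
  177→188: 11 bp
  188→194: 6 bp
  194→196: 2 bp
  196→202: 6 bp
  202→211: 9 bp
  211→218: 7 bp
  218→221: 3 bp
  221→13 (wrap): 230-221+13 = 22 bp

[1,2,2,3,3,3,4,5,5,6,6,6,6,6,7,8,8,8,9,9,9,10,11,12,13,14,14,18,22]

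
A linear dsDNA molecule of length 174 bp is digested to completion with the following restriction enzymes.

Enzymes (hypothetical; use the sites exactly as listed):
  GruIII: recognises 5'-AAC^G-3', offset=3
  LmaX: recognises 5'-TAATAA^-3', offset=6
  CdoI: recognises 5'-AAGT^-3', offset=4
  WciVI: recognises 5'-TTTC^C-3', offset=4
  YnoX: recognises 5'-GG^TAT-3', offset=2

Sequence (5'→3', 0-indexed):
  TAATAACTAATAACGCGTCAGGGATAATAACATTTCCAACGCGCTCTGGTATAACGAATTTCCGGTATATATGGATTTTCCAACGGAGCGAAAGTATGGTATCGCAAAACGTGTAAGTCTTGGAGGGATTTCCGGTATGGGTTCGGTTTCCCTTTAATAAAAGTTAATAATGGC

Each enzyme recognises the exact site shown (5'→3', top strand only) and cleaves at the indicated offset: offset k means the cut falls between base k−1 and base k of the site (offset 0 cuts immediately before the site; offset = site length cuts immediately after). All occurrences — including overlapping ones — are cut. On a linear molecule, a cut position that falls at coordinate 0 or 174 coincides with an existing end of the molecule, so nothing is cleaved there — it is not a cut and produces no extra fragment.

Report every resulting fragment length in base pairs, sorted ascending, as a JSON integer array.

[1,3,3,4,4,4,4,4,6,6,6,6,7,7,8,9,10,11,11,14,15,15,16]

Scan for sites:
  GruIII (AACG, off=3): starts [11, 37, 52, 81, 107] → cuts [14, 40, 55, 84, 110]
  LmaX (TAATAA, off=6): starts [0, 7, 24, 154, 164] → cuts [6, 13, 30, 160, 170]
  CdoI (AAGT, off=4): starts [91, 114, 160] → cuts [95, 118, 164]
  WciVI (TTTCC, off=4): starts [32, 58, 76, 128, 146] → cuts [36, 62, 80, 132, 150]
  YnoX (GGTAT, off=2): starts [47, 63, 97, 133] → cuts [49, 65, 99, 135]

Pooled cuts: [6, 13, 14, 30, 36, 40, 49, 55, 62, 65, 80, 84, 95, 99, 110, 118, 132, 135, 150, 160, 164, 170]

Fragment lengths:
  [0,6): 6 bp
  [6,13): 7 bp
  [13,14): 1 bp
  [14,30): 16 bp
  [30,36): 6 bp
  [36,40): 4 bp
  [40,49): 9 bp
  [49,55): 6 bp
  [55,62): 7 bp
  [62,65): 3 bp
  [65,80): 15 bp
  [80,84): 4 bp
  [84,95): 11 bp
  [95,99): 4 bp
  [99,110): 11 bp
  [110,118): 8 bp
  [118,132): 14 bp
  [132,135): 3 bp
  [135,150): 15 bp
  [150,160): 10 bp
  [160,164): 4 bp
  [164,170): 6 bp
  [170,174): 4 bp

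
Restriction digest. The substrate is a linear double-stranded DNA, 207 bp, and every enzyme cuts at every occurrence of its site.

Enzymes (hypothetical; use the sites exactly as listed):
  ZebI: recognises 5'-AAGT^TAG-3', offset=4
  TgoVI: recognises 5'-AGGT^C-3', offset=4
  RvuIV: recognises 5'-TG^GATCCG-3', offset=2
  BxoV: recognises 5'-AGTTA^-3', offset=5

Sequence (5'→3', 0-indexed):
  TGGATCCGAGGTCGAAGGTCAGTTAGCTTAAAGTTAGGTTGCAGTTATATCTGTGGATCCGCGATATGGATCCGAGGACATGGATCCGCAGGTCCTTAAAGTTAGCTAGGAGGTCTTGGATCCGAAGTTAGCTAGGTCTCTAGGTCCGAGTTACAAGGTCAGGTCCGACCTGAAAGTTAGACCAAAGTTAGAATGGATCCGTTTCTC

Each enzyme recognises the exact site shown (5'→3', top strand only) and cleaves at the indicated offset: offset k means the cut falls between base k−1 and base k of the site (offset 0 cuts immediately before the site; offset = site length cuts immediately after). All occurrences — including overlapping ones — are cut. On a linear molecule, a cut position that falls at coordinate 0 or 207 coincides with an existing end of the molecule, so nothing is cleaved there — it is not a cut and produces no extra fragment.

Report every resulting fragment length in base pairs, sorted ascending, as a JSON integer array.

Scan for sites:
  ZebI (AAGTTAG, off=4): starts [30, 98, 124, 173, 184] → cuts [34, 102, 128, 177, 188]
  TgoVI (AGGTC, off=4): starts [8, 15, 89, 110, 133, 141, 155, 160] → cuts [12, 19, 93, 114, 137, 145, 159, 164]
  RvuIV (TGGATCCG, off=2): starts [0, 53, 66, 80, 116, 193] → cuts [2, 55, 68, 82, 118, 195]
  BxoV (AGTTA, off=5): starts [20, 31, 42, 99, 125, 148, 174, 185] → cuts [25, 36, 47, 104, 130, 153, 179, 190]

All cut coordinates (distinct, sorted): [2, 12, 19, 25, 34, 36, 47, 55, 68, 82, 93, 102, 104, 114, 118, 128, 130, 137, 145, 153, 159, 164, 177, 179, 188, 190, 195]

Fragments:
  [0,2): 2 bp
  [2,12): 10 bp
  [12,19): 7 bp
  [19,25): 6 bp
  [25,34): 9 bp
  [34,36): 2 bp
  [36,47): 11 bp
  [47,55): 8 bp
  [55,68): 13 bp
  [68,82): 14 bp
  [82,93): 11 bp
  [93,102): 9 bp
  [102,104): 2 bp
  [104,114): 10 bp
  [114,118): 4 bp
  [118,128): 10 bp
  [128,130): 2 bp
  [130,137): 7 bp
  [137,145): 8 bp
  [145,153): 8 bp
  [153,159): 6 bp
  [159,164): 5 bp
  [164,177): 13 bp
  [177,179): 2 bp
  [179,188): 9 bp
  [188,190): 2 bp
  [190,195): 5 bp
  [195,207): 12 bp

[2,2,2,2,2,2,4,5,5,6,6,7,7,8,8,8,9,9,9,10,10,10,11,11,12,13,13,14]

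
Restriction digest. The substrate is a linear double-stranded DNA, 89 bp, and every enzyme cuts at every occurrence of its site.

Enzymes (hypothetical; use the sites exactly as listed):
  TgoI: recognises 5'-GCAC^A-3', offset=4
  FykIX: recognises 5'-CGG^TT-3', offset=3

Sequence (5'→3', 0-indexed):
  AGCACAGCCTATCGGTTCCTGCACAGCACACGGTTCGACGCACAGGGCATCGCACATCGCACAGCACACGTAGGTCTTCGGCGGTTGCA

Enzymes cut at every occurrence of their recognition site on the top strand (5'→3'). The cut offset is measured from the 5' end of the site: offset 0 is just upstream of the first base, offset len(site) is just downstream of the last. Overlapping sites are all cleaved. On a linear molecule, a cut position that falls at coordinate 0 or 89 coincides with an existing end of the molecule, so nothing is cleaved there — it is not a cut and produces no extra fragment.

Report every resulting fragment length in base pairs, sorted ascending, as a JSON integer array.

[4,5,5,5,5,7,9,10,10,12,17]

Site scan:
  TgoI (GCACA, off=4): starts [1, 20, 25, 39, 51, 58, 63] → cuts [5, 24, 29, 43, 55, 62, 67]
  FykIX (CGGTT, off=3): starts [12, 30, 81] → cuts [15, 33, 84]

Pooled cuts: [5, 15, 24, 29, 33, 43, 55, 62, 67, 84]

Fragments:
  [0,5): 5 bp
  [5,15): 10 bp
  [15,24): 9 bp
  [24,29): 5 bp
  [29,33): 4 bp
  [33,43): 10 bp
  [43,55): 12 bp
  [55,62): 7 bp
  [62,67): 5 bp
  [67,84): 17 bp
  [84,89): 5 bp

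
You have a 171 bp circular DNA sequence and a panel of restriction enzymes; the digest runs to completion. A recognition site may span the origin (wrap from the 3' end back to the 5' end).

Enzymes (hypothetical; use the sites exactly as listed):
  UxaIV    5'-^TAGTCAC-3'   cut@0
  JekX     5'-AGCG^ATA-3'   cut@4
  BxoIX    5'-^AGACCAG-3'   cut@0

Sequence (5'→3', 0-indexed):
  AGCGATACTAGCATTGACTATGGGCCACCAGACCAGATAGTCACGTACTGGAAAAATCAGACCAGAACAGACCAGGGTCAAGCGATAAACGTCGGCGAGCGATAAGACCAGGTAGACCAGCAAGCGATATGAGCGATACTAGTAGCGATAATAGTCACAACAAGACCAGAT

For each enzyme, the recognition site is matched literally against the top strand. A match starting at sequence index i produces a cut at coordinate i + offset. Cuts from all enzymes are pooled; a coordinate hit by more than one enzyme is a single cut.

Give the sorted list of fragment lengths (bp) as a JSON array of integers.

Per-enzyme occurrences:
  UxaIV TAGTCAC/0: at [37, 151] ⇒ [37, 151]
  JekX AGCGATA/4: at [0, 80, 97, 122, 131, 143] ⇒ [4, 84, 101, 126, 135, 147]
  BxoIX AGACCAG/0: at [29, 58, 68, 104, 113, 162] ⇒ [29, 58, 68, 104, 113, 162]

Pooled cuts: [4, 29, 37, 58, 68, 84, 101, 104, 113, 126, 135, 147, 151, 162]

Fragments:
  4→29: 25 bp
  29→37: 8 bp
  37→58: 21 bp
  58→68: 10 bp
  68→84: 16 bp
  84→101: 17 bp
  101→104: 3 bp
  104→113: 9 bp
  113→126: 13 bp
  126→135: 9 bp
  135→147: 12 bp
  147→151: 4 bp
  151→162: 11 bp
  162→4 (wrap): 171-162+4 = 13 bp

[3,4,8,9,9,10,11,12,13,13,16,17,21,25]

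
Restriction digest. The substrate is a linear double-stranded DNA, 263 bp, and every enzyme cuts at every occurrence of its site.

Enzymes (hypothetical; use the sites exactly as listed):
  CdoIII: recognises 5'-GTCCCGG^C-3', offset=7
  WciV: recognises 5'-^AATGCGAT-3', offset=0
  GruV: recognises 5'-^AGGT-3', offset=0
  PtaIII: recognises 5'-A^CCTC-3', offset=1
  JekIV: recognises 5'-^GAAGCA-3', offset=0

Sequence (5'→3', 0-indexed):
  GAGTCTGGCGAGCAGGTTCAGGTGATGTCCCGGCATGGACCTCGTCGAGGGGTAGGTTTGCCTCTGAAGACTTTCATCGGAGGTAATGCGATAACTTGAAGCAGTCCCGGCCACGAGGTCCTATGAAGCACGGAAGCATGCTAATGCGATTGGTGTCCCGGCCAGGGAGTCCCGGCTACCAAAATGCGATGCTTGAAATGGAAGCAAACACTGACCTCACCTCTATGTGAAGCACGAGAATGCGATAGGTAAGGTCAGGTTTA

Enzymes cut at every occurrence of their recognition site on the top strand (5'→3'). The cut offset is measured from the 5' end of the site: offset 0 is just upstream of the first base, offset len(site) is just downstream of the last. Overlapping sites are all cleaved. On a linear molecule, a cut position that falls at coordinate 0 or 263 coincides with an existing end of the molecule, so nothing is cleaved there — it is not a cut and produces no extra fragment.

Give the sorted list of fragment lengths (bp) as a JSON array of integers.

[4,5,5,5,5,6,6,7,7,8,8,9,9,10,10,13,13,13,14,14,14,14,18,19,27]

Per-enzyme occurrences:
  CdoIII (GTCCCGGC, off=7): starts [26, 103, 154, 168] → cuts [33, 110, 161, 175]
  WciV (AATGCGAT, off=0): starts [84, 142, 182, 238] → cuts [84, 142, 182, 238]
  GruV (AGGT, off=0): starts [13, 19, 53, 80, 115, 246, 251, 256] → cuts [13, 19, 53, 80, 115, 246, 251, 256]
  PtaIII (ACCTC, off=1): starts [38, 213, 218] → cuts [39, 214, 219]
  JekIV (GAAGCA, off=0): starts [97, 124, 132, 200, 228] → cuts [97, 124, 132, 200, 228]

All cut coordinates (distinct, sorted): [13, 19, 33, 39, 53, 80, 84, 97, 110, 115, 124, 132, 142, 161, 175, 182, 200, 214, 219, 228, 238, 246, 251, 256]

Fragment lengths:
  [0,13): 13 bp
  [13,19): 6 bp
  [19,33): 14 bp
  [33,39): 6 bp
  [39,53): 14 bp
  [53,80): 27 bp
  [80,84): 4 bp
  [84,97): 13 bp
  [97,110): 13 bp
  [110,115): 5 bp
  [115,124): 9 bp
  [124,132): 8 bp
  [132,142): 10 bp
  [142,161): 19 bp
  [161,175): 14 bp
  [175,182): 7 bp
  [182,200): 18 bp
  [200,214): 14 bp
  [214,219): 5 bp
  [219,228): 9 bp
  [228,238): 10 bp
  [238,246): 8 bp
  [246,251): 5 bp
  [251,256): 5 bp
  [256,263): 7 bp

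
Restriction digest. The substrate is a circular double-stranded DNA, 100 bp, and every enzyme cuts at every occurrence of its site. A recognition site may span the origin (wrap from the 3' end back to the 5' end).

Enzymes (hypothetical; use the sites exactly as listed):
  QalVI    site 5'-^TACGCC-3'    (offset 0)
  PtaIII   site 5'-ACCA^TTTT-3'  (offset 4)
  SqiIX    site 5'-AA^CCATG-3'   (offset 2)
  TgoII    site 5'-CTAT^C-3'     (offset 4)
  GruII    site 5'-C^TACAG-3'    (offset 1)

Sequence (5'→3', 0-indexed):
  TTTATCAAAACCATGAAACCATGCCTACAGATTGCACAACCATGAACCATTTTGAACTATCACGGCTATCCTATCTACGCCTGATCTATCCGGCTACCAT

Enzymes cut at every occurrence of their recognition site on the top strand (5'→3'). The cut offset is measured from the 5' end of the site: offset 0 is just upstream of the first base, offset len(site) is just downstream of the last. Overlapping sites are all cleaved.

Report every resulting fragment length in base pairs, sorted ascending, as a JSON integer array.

Scan for sites:
  QalVI TACGCC/0: at [75] ⇒ [75]
  PtaIII ACCATTTT/4: at [45, 95] ⇒ [49, 99]
  SqiIX AACCATG/2: at [8, 16, 37] ⇒ [10, 18, 39]
  TgoII CTATC/4: at [56, 65, 70, 85] ⇒ [60, 69, 74, 89]
  GruII CTACAG/1: at [24] ⇒ [25]

All cut coordinates (distinct, sorted): [10, 18, 25, 39, 49, 60, 69, 74, 75, 89, 99]

Fragment lengths:
  10→18: 8 bp
  18→25: 7 bp
  25→39: 14 bp
  39→49: 10 bp
  49→60: 11 bp
  60→69: 9 bp
  69→74: 5 bp
  74→75: 1 bp
  75→89: 14 bp
  89→99: 10 bp
  99→10 (wrap): 100-99+10 = 11 bp

[1,5,7,8,9,10,10,11,11,14,14]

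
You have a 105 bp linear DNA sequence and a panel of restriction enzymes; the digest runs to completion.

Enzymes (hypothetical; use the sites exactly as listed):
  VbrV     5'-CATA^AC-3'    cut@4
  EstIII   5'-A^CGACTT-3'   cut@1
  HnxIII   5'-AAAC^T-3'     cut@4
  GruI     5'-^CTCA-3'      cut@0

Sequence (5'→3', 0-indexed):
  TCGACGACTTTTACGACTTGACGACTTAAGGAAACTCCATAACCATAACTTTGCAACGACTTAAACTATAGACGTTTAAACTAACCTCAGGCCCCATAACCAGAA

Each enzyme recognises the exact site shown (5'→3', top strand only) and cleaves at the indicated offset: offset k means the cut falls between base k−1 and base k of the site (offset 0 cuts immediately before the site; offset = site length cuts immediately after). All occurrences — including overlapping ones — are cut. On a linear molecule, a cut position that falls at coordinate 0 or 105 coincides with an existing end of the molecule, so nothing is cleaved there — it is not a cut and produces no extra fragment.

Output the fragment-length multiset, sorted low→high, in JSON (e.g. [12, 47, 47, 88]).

[4,4,6,6,7,8,9,9,10,13,14,15]

Scan for sites:
  VbrV CATAAC/4: at [37, 43, 94] ⇒ [41, 47, 98]
  EstIII ACGACTT/1: at [3, 12, 20, 55] ⇒ [4, 13, 21, 56]
  HnxIII AAACT/4: at [31, 62, 77] ⇒ [35, 66, 81]
  GruI CTCA/0: at [85] ⇒ [85]

Pooled cuts: [4, 13, 21, 35, 41, 47, 56, 66, 81, 85, 98]

Fragments:
  [0,4): 4 bp
  [4,13): 9 bp
  [13,21): 8 bp
  [21,35): 14 bp
  [35,41): 6 bp
  [41,47): 6 bp
  [47,56): 9 bp
  [56,66): 10 bp
  [66,81): 15 bp
  [81,85): 4 bp
  [85,98): 13 bp
  [98,105): 7 bp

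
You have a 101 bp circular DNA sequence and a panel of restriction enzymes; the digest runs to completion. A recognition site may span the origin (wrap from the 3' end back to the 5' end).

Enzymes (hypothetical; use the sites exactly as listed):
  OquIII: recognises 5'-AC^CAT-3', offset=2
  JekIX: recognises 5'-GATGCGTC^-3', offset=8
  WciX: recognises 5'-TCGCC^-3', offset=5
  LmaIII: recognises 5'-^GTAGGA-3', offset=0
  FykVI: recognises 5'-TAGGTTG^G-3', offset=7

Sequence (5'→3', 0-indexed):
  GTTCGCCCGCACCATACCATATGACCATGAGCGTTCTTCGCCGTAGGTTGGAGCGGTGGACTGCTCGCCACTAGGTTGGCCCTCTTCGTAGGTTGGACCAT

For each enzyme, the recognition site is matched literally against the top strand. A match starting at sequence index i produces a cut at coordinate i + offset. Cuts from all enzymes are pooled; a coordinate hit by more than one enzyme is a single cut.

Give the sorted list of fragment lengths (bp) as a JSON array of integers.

Scan for sites:
  OquIII ACCAT/2: at [10, 15, 23, 96] ⇒ [12, 17, 25, 98]
  JekIX (GATGCGTC, off=8): no sites
  WciX TCGCC/5: at [2, 37, 64] ⇒ [7, 42, 69]
  LmaIII (GTAGGA, off=0): no sites
  FykVI TAGGTTGG/7: at [43, 71, 88] ⇒ [50, 78, 95]

Pooled cuts: [7, 12, 17, 25, 42, 50, 69, 78, 95, 98]

Fragment lengths:
  7→12: 5 bp
  12→17: 5 bp
  17→25: 8 bp
  25→42: 17 bp
  42→50: 8 bp
  50→69: 19 bp
  69→78: 9 bp
  78→95: 17 bp
  95→98: 3 bp
  98→7 (wrap): 101-98+7 = 10 bp

[3,5,5,8,8,9,10,17,17,19]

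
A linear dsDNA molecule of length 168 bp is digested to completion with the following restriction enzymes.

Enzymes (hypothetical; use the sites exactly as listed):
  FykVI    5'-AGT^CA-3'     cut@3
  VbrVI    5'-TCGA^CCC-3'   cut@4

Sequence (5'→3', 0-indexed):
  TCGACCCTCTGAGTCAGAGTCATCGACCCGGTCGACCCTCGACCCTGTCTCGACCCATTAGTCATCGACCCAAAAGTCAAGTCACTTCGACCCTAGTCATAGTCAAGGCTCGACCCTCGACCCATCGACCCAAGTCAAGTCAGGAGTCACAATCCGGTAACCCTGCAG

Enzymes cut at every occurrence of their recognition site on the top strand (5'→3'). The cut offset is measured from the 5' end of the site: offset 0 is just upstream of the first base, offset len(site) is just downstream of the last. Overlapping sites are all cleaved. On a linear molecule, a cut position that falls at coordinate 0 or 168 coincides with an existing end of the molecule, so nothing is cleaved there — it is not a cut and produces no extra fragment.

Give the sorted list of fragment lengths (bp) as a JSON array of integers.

[4,5,5,6,6,6,6,7,7,7,7,7,8,8,9,9,9,10,10,11,21]

Site scan:
  FykVI (AGTCA, off=3): starts [11, 17, 59, 74, 79, 94, 100, 132, 137, 144] → cuts [14, 20, 62, 77, 82, 97, 103, 135, 140, 147]
  VbrVI (TCGACCC, off=4): starts [0, 22, 31, 38, 49, 64, 86, 109, 116, 124] → cuts [4, 26, 35, 42, 53, 68, 90, 113, 120, 128]

Pooled cuts: [4, 14, 20, 26, 35, 42, 53, 62, 68, 77, 82, 90, 97, 103, 113, 120, 128, 135, 140, 147]

Fragments:
  [0,4): 4 bp
  [4,14): 10 bp
  [14,20): 6 bp
  [20,26): 6 bp
  [26,35): 9 bp
  [35,42): 7 bp
  [42,53): 11 bp
  [53,62): 9 bp
  [62,68): 6 bp
  [68,77): 9 bp
  [77,82): 5 bp
  [82,90): 8 bp
  [90,97): 7 bp
  [97,103): 6 bp
  [103,113): 10 bp
  [113,120): 7 bp
  [120,128): 8 bp
  [128,135): 7 bp
  [135,140): 5 bp
  [140,147): 7 bp
  [147,168): 21 bp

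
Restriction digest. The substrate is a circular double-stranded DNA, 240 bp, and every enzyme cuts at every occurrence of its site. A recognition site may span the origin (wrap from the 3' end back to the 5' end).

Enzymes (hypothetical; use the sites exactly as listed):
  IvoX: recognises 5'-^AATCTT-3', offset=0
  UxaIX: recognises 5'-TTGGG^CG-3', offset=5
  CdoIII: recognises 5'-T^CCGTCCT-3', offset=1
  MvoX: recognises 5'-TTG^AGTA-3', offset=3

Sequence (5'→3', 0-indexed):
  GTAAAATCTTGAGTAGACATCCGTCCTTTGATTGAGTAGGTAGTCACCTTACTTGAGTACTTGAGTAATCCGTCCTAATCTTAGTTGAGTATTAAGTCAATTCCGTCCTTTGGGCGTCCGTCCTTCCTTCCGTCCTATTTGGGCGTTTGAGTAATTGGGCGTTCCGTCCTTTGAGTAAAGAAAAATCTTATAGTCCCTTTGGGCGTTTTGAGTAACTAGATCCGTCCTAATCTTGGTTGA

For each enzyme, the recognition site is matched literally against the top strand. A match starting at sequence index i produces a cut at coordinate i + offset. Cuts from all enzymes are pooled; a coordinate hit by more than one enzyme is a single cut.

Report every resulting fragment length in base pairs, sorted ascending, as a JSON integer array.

[3,4,5,6,6,7,7,7,7,8,9,10,10,10,11,11,11,12,12,14,14,15,20,21]

Scan for sites:
  IvoX (AATCTT, off=0): starts [4, 76, 183, 228] → cuts [4, 76, 183, 228]
  UxaIX (TTGGGCG, off=5): starts [109, 138, 154, 198] → cuts [114, 143, 159, 203]
  CdoIII (TCCGTCCT, off=1): starts [19, 68, 101, 116, 128, 162, 220] → cuts [20, 69, 102, 117, 129, 163, 221]
  MvoX (TTGAGTA, off=3): starts [8, 31, 52, 60, 84, 146, 170, 207, 236] → cuts [11, 34, 55, 63, 87, 149, 173, 210, 239]

Pooled cuts: [4, 11, 20, 34, 55, 63, 69, 76, 87, 102, 114, 117, 129, 143, 149, 159, 163, 173, 183, 203, 210, 221, 228, 239]

Fragment lengths:
  4→11: 7 bp
  11→20: 9 bp
  20→34: 14 bp
  34→55: 21 bp
  55→63: 8 bp
  63→69: 6 bp
  69→76: 7 bp
  76→87: 11 bp
  87→102: 15 bp
  102→114: 12 bp
  114→117: 3 bp
  117→129: 12 bp
  129→143: 14 bp
  143→149: 6 bp
  149→159: 10 bp
  159→163: 4 bp
  163→173: 10 bp
  173→183: 10 bp
  183→203: 20 bp
  203→210: 7 bp
  210→221: 11 bp
  221→228: 7 bp
  228→239: 11 bp
  239→4 (wrap): 240-239+4 = 5 bp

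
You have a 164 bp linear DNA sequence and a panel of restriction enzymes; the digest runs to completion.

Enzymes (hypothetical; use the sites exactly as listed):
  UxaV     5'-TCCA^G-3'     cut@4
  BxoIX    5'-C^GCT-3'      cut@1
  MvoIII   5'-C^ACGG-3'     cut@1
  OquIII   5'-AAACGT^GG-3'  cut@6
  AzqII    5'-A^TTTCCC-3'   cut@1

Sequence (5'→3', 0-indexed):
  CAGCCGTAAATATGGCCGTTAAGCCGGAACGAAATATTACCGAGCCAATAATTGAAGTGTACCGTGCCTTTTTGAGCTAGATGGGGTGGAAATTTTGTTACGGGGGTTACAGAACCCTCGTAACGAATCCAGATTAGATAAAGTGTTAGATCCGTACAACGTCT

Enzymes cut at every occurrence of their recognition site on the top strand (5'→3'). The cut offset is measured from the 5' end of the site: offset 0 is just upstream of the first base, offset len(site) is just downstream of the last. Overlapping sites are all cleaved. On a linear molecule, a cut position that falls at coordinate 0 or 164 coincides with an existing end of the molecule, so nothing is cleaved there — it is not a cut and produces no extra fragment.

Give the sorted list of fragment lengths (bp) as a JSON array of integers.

Per-enzyme occurrences:
  UxaV TCCAG/4: at [127] ⇒ [131]
  BxoIX (CGCT, off=1): no sites
  MvoIII (CACGG, off=1): no sites
  OquIII (AAACGTGG, off=6): no sites
  AzqII (ATTTCCC, off=1): no sites

All cut coordinates (distinct, sorted): [131]

Fragments:
  [0,131): 131 bp
  [131,164): 33 bp

[33,131]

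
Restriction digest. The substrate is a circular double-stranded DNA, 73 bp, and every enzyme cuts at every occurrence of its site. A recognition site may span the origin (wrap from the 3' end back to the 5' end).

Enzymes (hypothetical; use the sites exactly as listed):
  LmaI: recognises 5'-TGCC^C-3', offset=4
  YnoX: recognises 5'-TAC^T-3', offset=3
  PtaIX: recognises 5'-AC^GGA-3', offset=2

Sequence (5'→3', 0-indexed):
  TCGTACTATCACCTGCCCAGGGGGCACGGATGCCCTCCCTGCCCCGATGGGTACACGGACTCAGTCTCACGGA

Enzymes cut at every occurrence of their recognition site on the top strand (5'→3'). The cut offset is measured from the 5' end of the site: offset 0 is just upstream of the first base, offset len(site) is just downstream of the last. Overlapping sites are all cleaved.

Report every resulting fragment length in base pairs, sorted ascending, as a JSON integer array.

Site scan:
  LmaI TGCCC/4: at [13, 30, 39] ⇒ [17, 34, 43]
  YnoX TACT/3: at [3] ⇒ [6]
  PtaIX ACGGA/2: at [25, 54, 68] ⇒ [27, 56, 70]

Pooled cuts: [6, 17, 27, 34, 43, 56, 70]

Fragment lengths:
  6→17: 11 bp
  17→27: 10 bp
  27→34: 7 bp
  34→43: 9 bp
  43→56: 13 bp
  56→70: 14 bp
  70→6 (wrap): 73-70+6 = 9 bp

[7,9,9,10,11,13,14]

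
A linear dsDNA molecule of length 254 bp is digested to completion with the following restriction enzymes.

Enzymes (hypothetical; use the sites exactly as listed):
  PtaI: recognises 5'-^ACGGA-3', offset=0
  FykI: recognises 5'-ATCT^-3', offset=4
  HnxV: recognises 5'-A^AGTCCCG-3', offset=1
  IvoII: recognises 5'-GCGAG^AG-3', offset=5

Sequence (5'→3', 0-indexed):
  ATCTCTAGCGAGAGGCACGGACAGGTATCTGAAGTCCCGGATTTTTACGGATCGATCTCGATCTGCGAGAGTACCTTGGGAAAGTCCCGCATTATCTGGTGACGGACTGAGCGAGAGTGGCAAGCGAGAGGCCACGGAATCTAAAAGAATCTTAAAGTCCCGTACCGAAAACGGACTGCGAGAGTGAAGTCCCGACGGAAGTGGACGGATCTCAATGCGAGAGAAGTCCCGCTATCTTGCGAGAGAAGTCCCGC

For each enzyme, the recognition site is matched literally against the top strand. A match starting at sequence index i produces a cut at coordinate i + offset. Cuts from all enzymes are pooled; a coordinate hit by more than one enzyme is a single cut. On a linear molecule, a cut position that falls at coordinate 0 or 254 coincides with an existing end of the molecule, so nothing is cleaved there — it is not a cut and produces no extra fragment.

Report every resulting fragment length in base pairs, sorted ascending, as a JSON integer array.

Site scan:
  PtaI ACGGA/0: at [16, 46, 101, 133, 170, 194, 204] ⇒ [16, 46, 101, 133, 170, 194, 204]
  FykI ATCT/4: at [0, 26, 54, 60, 93, 138, 148, 208, 233] ⇒ [4, 30, 58, 64, 97, 142, 152, 212, 237]
  HnxV AAGTCCCG/1: at [31, 81, 154, 186, 223, 245] ⇒ [32, 82, 155, 187, 224, 246]
  IvoII GCGAGAG/5: at [7, 64, 110, 123, 177, 216, 238] ⇒ [12, 69, 115, 128, 182, 221, 243]

All cut coordinates (distinct, sorted): [4, 12, 16, 30, 32, 46, 58, 64, 69, 82, 97, 101, 115, 128, 133, 142, 152, 155, 170, 182, 187, 194, 204, 212, 221, 224, 237, 243, 246]

Fragments:
  [0,4): 4 bp
  [4,12): 8 bp
  [12,16): 4 bp
  [16,30): 14 bp
  [30,32): 2 bp
  [32,46): 14 bp
  [46,58): 12 bp
  [58,64): 6 bp
  [64,69): 5 bp
  [69,82): 13 bp
  [82,97): 15 bp
  [97,101): 4 bp
  [101,115): 14 bp
  [115,128): 13 bp
  [128,133): 5 bp
  [133,142): 9 bp
  [142,152): 10 bp
  [152,155): 3 bp
  [155,170): 15 bp
  [170,182): 12 bp
  [182,187): 5 bp
  [187,194): 7 bp
  [194,204): 10 bp
  [204,212): 8 bp
  [212,221): 9 bp
  [221,224): 3 bp
  [224,237): 13 bp
  [237,243): 6 bp
  [243,246): 3 bp
  [246,254): 8 bp

[2,3,3,3,4,4,4,5,5,5,6,6,7,8,8,8,9,9,10,10,12,12,13,13,13,14,14,14,15,15]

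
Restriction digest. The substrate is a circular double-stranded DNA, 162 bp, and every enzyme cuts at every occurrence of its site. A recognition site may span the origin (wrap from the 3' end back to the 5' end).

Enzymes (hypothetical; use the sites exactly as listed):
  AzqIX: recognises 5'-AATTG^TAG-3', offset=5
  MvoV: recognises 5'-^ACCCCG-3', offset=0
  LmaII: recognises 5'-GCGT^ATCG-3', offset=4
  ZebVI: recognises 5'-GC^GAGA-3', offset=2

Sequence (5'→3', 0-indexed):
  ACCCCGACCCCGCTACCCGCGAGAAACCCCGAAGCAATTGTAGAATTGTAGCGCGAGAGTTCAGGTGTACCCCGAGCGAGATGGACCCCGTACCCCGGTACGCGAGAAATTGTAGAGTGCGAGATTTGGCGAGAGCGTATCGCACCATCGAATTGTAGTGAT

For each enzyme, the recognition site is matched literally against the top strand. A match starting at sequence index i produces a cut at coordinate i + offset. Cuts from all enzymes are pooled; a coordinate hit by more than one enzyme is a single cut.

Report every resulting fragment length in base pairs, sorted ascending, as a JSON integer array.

Scan for sites:
  AzqIX (AATTGTAG, off=5): starts [35, 43, 107, 150] → cuts [40, 48, 112, 155]
  MvoV (ACCCCG, off=0): starts [0, 6, 25, 68, 84, 91] → cuts [0, 6, 25, 68, 84, 91]
  LmaII (GCGTATCG, off=4): starts [134] → cuts [138]
  ZebVI (GCGAGA, off=2): starts [18, 52, 75, 101, 118, 128] → cuts [20, 54, 77, 103, 120, 130]

All cut coordinates (distinct, sorted): [0, 6, 20, 25, 40, 48, 54, 68, 77, 84, 91, 103, 112, 120, 130, 138, 155]

Fragment lengths:
  0→6: 6 bp
  6→20: 14 bp
  20→25: 5 bp
  25→40: 15 bp
  40→48: 8 bp
  48→54: 6 bp
  54→68: 14 bp
  68→77: 9 bp
  77→84: 7 bp
  84→91: 7 bp
  91→103: 12 bp
  103→112: 9 bp
  112→120: 8 bp
  120→130: 10 bp
  130→138: 8 bp
  138→155: 17 bp
  155→0 (wrap): 162-155+0 = 7 bp

[5,6,6,7,7,7,8,8,8,9,9,10,12,14,14,15,17]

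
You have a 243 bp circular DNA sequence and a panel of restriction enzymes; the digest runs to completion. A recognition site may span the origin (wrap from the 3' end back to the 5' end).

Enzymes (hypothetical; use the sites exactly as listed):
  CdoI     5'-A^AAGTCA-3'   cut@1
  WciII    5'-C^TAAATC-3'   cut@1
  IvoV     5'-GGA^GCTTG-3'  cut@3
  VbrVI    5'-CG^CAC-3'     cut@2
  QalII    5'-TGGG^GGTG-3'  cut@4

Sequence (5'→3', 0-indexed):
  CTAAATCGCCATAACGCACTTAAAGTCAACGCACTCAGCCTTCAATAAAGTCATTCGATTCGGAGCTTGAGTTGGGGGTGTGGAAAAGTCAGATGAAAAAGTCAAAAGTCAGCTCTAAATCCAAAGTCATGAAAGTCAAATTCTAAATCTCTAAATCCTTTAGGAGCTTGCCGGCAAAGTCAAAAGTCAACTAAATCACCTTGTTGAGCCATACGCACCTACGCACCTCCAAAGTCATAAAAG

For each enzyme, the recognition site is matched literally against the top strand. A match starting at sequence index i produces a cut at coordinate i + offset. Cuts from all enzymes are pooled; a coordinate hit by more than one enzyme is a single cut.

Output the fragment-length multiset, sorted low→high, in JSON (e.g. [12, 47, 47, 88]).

Per-enzyme occurrences:
  CdoI AAAGTCA/1: at [21, 46, 84, 97, 104, 122, 131, 175, 182, 230] ⇒ [22, 47, 85, 98, 105, 123, 132, 176, 183, 231]
  WciII CTAAATC/1: at [0, 114, 142, 150, 190] ⇒ [1, 115, 143, 151, 191]
  IvoV GGAGCTTG/3: at [61, 162] ⇒ [64, 165]
  VbrVI CGCAC/2: at [14, 29, 213, 221] ⇒ [16, 31, 215, 223]
  QalII TGGGGGTG/4: at [72] ⇒ [76]

Pooled cuts: [1, 16, 22, 31, 47, 64, 76, 85, 98, 105, 115, 123, 132, 143, 151, 165, 176, 183, 191, 215, 223, 231]

Fragments:
  1→16: 15 bp
  16→22: 6 bp
  22→31: 9 bp
  31→47: 16 bp
  47→64: 17 bp
  64→76: 12 bp
  76→85: 9 bp
  85→98: 13 bp
  98→105: 7 bp
  105→115: 10 bp
  115→123: 8 bp
  123→132: 9 bp
  132→143: 11 bp
  143→151: 8 bp
  151→165: 14 bp
  165→176: 11 bp
  176→183: 7 bp
  183→191: 8 bp
  191→215: 24 bp
  215→223: 8 bp
  223→231: 8 bp
  231→1 (wrap): 243-231+1 = 13 bp

[6,7,7,8,8,8,8,8,9,9,9,10,11,11,12,13,13,14,15,16,17,24]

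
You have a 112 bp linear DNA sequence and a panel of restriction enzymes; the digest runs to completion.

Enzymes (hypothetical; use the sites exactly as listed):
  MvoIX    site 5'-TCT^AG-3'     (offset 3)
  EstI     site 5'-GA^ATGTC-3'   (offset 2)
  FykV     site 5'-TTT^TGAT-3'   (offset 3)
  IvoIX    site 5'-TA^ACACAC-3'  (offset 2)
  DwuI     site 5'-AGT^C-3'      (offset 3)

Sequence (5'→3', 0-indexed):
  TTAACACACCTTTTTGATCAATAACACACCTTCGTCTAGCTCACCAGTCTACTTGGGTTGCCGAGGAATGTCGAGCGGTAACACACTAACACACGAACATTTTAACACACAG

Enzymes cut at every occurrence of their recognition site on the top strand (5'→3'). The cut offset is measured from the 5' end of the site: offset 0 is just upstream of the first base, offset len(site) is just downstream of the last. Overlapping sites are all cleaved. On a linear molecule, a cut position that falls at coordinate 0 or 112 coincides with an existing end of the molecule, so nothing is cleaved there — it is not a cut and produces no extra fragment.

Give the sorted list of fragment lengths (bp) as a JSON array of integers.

[3,8,8,9,11,11,13,14,16,19]

Per-enzyme occurrences:
  MvoIX TCTAG/3: at [34] ⇒ [37]
  EstI GAATGTC/2: at [65] ⇒ [67]
  FykV TTTTGAT/3: at [11] ⇒ [14]
  IvoIX TAACACAC/2: at [1, 21, 78, 86, 102] ⇒ [3, 23, 80, 88, 104]
  DwuI AGTC/3: at [45] ⇒ [48]

Pooled cuts: [3, 14, 23, 37, 48, 67, 80, 88, 104]

Fragment lengths:
  [0,3): 3 bp
  [3,14): 11 bp
  [14,23): 9 bp
  [23,37): 14 bp
  [37,48): 11 bp
  [48,67): 19 bp
  [67,80): 13 bp
  [80,88): 8 bp
  [88,104): 16 bp
  [104,112): 8 bp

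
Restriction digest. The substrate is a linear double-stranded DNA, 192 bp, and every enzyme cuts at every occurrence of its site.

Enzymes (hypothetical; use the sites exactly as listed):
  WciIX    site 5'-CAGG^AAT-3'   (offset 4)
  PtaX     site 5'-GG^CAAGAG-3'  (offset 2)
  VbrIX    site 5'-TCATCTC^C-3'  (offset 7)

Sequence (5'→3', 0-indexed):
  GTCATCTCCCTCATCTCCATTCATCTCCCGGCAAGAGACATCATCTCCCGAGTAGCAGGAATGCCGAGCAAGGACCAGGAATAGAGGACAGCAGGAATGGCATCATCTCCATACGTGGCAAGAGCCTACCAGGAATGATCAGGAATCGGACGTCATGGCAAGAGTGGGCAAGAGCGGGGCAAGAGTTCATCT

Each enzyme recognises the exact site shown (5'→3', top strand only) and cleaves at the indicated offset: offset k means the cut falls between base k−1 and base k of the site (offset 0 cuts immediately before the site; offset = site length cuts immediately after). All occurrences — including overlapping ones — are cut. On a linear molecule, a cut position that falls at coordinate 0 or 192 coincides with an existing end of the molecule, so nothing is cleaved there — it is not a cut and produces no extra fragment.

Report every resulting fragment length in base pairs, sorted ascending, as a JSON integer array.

[4,8,9,9,10,10,10,11,12,13,14,15,15,16,16,20]

Scan for sites:
  WciIX CAGGAAT/4: at [55, 75, 91, 129, 139] ⇒ [59, 79, 95, 133, 143]
  PtaX GGCAAGAG/2: at [29, 116, 156, 166, 177] ⇒ [31, 118, 158, 168, 179]
  VbrIX TCATCTCC/7: at [1, 10, 20, 40, 102] ⇒ [8, 17, 27, 47, 109]

Pooled cuts: [8, 17, 27, 31, 47, 59, 79, 95, 109, 118, 133, 143, 158, 168, 179]

Fragment lengths:
  [0,8): 8 bp
  [8,17): 9 bp
  [17,27): 10 bp
  [27,31): 4 bp
  [31,47): 16 bp
  [47,59): 12 bp
  [59,79): 20 bp
  [79,95): 16 bp
  [95,109): 14 bp
  [109,118): 9 bp
  [118,133): 15 bp
  [133,143): 10 bp
  [143,158): 15 bp
  [158,168): 10 bp
  [168,179): 11 bp
  [179,192): 13 bp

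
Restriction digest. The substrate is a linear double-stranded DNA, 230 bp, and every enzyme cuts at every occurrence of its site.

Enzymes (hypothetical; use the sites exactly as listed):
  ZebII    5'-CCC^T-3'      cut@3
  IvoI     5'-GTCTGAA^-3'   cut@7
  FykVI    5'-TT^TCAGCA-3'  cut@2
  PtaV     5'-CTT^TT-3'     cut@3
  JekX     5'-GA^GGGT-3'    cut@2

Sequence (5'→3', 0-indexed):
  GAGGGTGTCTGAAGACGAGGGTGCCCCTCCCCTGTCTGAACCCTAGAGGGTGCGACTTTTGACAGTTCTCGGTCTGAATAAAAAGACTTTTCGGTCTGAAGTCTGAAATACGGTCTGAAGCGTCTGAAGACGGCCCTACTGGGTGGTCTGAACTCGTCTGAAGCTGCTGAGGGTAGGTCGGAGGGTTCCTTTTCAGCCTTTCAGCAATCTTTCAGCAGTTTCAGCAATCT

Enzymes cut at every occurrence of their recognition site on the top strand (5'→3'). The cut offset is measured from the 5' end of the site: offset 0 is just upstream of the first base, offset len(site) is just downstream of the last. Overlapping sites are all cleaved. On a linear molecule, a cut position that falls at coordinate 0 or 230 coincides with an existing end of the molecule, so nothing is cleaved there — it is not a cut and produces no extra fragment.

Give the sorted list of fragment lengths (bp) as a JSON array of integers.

Per-enzyme occurrences:
  ZebII CCCT/3: at [24, 29, 40, 133] ⇒ [27, 32, 43, 136]
  IvoI GTCTGAA/7: at [6, 33, 71, 93, 100, 112, 121, 145, 155] ⇒ [13, 40, 78, 100, 107, 119, 128, 152, 162]
  FykVI TTTCAGCA/2: at [198, 209, 218] ⇒ [200, 211, 220]
  PtaV CTTTT/3: at [55, 86, 188] ⇒ [58, 89, 191]
  JekX GAGGGT/2: at [0, 16, 45, 168, 180] ⇒ [2, 18, 47, 170, 182]

Pooled cuts: [2, 13, 18, 27, 32, 40, 43, 47, 58, 78, 89, 100, 107, 119, 128, 136, 152, 162, 170, 182, 191, 200, 211, 220]

Fragment lengths:
  [0,2): 2 bp
  [2,13): 11 bp
  [13,18): 5 bp
  [18,27): 9 bp
  [27,32): 5 bp
  [32,40): 8 bp
  [40,43): 3 bp
  [43,47): 4 bp
  [47,58): 11 bp
  [58,78): 20 bp
  [78,89): 11 bp
  [89,100): 11 bp
  [100,107): 7 bp
  [107,119): 12 bp
  [119,128): 9 bp
  [128,136): 8 bp
  [136,152): 16 bp
  [152,162): 10 bp
  [162,170): 8 bp
  [170,182): 12 bp
  [182,191): 9 bp
  [191,200): 9 bp
  [200,211): 11 bp
  [211,220): 9 bp
  [220,230): 10 bp

[2,3,4,5,5,7,8,8,8,9,9,9,9,9,10,10,11,11,11,11,11,12,12,16,20]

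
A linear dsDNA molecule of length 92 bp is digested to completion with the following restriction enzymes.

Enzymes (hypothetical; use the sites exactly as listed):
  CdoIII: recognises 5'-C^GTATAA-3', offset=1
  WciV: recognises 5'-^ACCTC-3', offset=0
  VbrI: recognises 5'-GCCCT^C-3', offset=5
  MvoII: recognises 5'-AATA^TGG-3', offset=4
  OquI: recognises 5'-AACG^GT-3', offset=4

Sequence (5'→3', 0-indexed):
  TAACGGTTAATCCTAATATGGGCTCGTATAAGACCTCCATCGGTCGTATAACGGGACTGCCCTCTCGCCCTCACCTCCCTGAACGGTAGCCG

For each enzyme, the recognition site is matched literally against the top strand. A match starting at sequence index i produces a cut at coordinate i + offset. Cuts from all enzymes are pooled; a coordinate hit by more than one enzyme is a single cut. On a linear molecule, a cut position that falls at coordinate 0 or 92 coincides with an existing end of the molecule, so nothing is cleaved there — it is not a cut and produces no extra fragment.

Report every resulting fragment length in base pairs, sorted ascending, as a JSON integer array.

Site scan:
  CdoIII (CGTATAA, off=1): starts [24, 44] → cuts [25, 45]
  WciV (ACCTC, off=0): starts [32, 72] → cuts [32, 72]
  VbrI (GCCCTC, off=5): starts [58, 66] → cuts [63, 71]
  MvoII (AATATGG, off=4): starts [14] → cuts [18]
  OquI (AACGGT, off=4): starts [1, 81] → cuts [5, 85]

Pooled cuts: [5, 18, 25, 32, 45, 63, 71, 72, 85]

Fragment lengths:
  [0,5): 5 bp
  [5,18): 13 bp
  [18,25): 7 bp
  [25,32): 7 bp
  [32,45): 13 bp
  [45,63): 18 bp
  [63,71): 8 bp
  [71,72): 1 bp
  [72,85): 13 bp
  [85,92): 7 bp

[1,5,7,7,7,8,13,13,13,18]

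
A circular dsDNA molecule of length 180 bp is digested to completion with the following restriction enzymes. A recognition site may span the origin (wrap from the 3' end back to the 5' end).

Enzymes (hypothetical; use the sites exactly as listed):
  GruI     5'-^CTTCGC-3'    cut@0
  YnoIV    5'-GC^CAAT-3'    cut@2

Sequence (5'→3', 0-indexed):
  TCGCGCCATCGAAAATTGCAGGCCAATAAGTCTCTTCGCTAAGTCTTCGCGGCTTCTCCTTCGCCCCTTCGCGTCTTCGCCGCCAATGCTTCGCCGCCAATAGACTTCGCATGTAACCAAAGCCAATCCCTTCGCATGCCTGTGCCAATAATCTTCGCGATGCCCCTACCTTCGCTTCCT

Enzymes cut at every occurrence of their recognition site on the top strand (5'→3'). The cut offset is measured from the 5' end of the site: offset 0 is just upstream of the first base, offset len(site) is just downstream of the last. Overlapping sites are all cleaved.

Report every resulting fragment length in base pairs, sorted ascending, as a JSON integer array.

[5,6,7,7,8,8,9,9,9,10,11,14,16,17,19,25]

Site scan:
  GruI (CTTCGC, off=0): starts [33, 44, 58, 66, 74, 88, 104, 129, 152, 169, 178] → cuts [33, 44, 58, 66, 74, 88, 104, 129, 152, 169, 178]
  YnoIV (GCCAAT, off=2): starts [21, 81, 95, 121, 143] → cuts [23, 83, 97, 123, 145]

All cut coordinates (distinct, sorted): [23, 33, 44, 58, 66, 74, 83, 88, 97, 104, 123, 129, 145, 152, 169, 178]

Fragment lengths:
  23→33: 10 bp
  33→44: 11 bp
  44→58: 14 bp
  58→66: 8 bp
  66→74: 8 bp
  74→83: 9 bp
  83→88: 5 bp
  88→97: 9 bp
  97→104: 7 bp
  104→123: 19 bp
  123→129: 6 bp
  129→145: 16 bp
  145→152: 7 bp
  152→169: 17 bp
  169→178: 9 bp
  178→23 (wrap): 180-178+23 = 25 bp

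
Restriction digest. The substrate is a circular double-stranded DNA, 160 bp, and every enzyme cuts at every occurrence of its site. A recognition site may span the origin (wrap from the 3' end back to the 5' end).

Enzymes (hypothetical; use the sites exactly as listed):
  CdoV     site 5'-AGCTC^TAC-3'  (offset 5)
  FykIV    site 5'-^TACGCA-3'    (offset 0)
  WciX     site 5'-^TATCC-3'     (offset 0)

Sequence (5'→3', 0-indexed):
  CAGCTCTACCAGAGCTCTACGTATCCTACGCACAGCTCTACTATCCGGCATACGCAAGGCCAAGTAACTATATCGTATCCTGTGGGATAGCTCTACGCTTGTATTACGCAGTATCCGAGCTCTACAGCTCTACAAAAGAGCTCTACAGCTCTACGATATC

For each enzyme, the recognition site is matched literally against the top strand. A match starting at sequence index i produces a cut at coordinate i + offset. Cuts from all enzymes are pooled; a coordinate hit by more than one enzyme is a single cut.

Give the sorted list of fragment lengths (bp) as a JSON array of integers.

[3,4,5,5,7,8,8,9,10,11,11,11,12,13,18,25]

Site scan:
  CdoV AGCTCTAC/5: at [1, 12, 33, 88, 117, 125, 138, 146] ⇒ [6, 17, 38, 93, 122, 130, 143, 151]
  FykIV TACGCA/0: at [26, 50, 104] ⇒ [26, 50, 104]
  WciX TATCC/0: at [21, 41, 75, 111, 156] ⇒ [21, 41, 75, 111, 156]

All cut coordinates (distinct, sorted): [6, 17, 21, 26, 38, 41, 50, 75, 93, 104, 111, 122, 130, 143, 151, 156]

Fragments:
  6→17: 11 bp
  17→21: 4 bp
  21→26: 5 bp
  26→38: 12 bp
  38→41: 3 bp
  41→50: 9 bp
  50→75: 25 bp
  75→93: 18 bp
  93→104: 11 bp
  104→111: 7 bp
  111→122: 11 bp
  122→130: 8 bp
  130→143: 13 bp
  143→151: 8 bp
  151→156: 5 bp
  156→6 (wrap): 160-156+6 = 10 bp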